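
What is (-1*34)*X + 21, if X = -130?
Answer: 4441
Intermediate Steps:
(-1*34)*X + 21 = -1*34*(-130) + 21 = -34*(-130) + 21 = 4420 + 21 = 4441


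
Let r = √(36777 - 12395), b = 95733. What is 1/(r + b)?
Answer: 95733/9164782907 - √24382/9164782907 ≈ 1.0429e-5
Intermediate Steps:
r = √24382 ≈ 156.15
1/(r + b) = 1/(√24382 + 95733) = 1/(95733 + √24382)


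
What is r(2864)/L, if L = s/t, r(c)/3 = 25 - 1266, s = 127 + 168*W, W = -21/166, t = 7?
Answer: -2163063/8777 ≈ -246.45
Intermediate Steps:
W = -21/166 (W = -21*1/166 = -21/166 ≈ -0.12651)
s = 8777/83 (s = 127 + 168*(-21/166) = 127 - 1764/83 = 8777/83 ≈ 105.75)
r(c) = -3723 (r(c) = 3*(25 - 1266) = 3*(-1241) = -3723)
L = 8777/581 (L = (8777/83)/7 = (1/7)*(8777/83) = 8777/581 ≈ 15.107)
r(2864)/L = -3723/8777/581 = -3723*581/8777 = -2163063/8777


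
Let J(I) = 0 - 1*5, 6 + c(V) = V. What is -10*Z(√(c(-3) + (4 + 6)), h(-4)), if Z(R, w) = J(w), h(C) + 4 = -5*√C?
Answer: 50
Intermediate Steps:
h(C) = -4 - 5*√C
c(V) = -6 + V
J(I) = -5 (J(I) = 0 - 5 = -5)
Z(R, w) = -5
-10*Z(√(c(-3) + (4 + 6)), h(-4)) = -10*(-5) = 50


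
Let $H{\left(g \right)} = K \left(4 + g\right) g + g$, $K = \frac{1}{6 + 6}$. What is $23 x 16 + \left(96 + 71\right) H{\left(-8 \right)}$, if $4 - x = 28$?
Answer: $- \frac{29168}{3} \approx -9722.7$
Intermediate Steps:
$x = -24$ ($x = 4 - 28 = -24$)
$K = \frac{1}{12} \approx 0.083333$
$H{\left(g \right)} = g + \frac{g \left(4 + g\right)}{12}$ ($H{\left(g \right)} = \frac{\left(4 + g\right) g}{12} + g = \frac{g \left(4 + g\right)}{12} + g = g + \frac{g \left(4 + g\right)}{12}$)
$23 x 16 + \left(96 + 71\right) H{\left(-8 \right)} = 23 \left(-24\right) 16 + \left(96 + 71\right) \frac{1}{12} \left(-8\right) \left(16 - 8\right) = \left(-552\right) 16 + 167 \cdot \frac{1}{12} \left(-8\right) 8 = -8832 + 167 \left(- \frac{16}{3}\right) = -8832 - \frac{2672}{3} = - \frac{29168}{3}$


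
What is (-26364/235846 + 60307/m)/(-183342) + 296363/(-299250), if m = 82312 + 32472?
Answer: -9429142687509700199/9520974351348264000 ≈ -0.99035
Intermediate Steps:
m = 114784
(-26364/235846 + 60307/m)/(-183342) + 296363/(-299250) = (-26364/235846 + 60307/114784)/(-183342) + 296363/(-299250) = (-26364*1/235846 + 60307*(1/114784))*(-1/183342) + 296363*(-1/299250) = (-1014/9071 + 60307/114784)*(-1/183342) - 296363/299250 = (430653821/1041205664)*(-1/183342) - 296363/299250 = -430653821/190896728849088 - 296363/299250 = -9429142687509700199/9520974351348264000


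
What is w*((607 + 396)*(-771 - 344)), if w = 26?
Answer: -29076970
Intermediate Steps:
w*((607 + 396)*(-771 - 344)) = 26*((607 + 396)*(-771 - 344)) = 26*(1003*(-1115)) = 26*(-1118345) = -29076970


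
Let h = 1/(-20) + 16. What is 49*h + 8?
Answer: 15791/20 ≈ 789.55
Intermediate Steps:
h = 319/20 (h = -1/20 + 16 = 319/20 ≈ 15.950)
49*h + 8 = 49*(319/20) + 8 = 15631/20 + 8 = 15791/20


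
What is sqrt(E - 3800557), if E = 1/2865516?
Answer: I*sqrt(7801766256028499769)/1432758 ≈ 1949.5*I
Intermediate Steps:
E = 1/2865516 ≈ 3.4898e-7
sqrt(E - 3800557) = sqrt(1/2865516 - 3800557) = sqrt(-10890556892411/2865516) = I*sqrt(7801766256028499769)/1432758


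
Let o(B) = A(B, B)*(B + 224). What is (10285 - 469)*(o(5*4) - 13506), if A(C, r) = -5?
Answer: -144550416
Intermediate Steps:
o(B) = -1120 - 5*B (o(B) = -5*(B + 224) = -5*(224 + B) = -1120 - 5*B)
(10285 - 469)*(o(5*4) - 13506) = (10285 - 469)*((-1120 - 25*4) - 13506) = 9816*((-1120 - 5*20) - 13506) = 9816*((-1120 - 100) - 13506) = 9816*(-1220 - 13506) = 9816*(-14726) = -144550416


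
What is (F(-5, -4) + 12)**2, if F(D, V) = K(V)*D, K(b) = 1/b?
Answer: 2809/16 ≈ 175.56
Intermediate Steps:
F(D, V) = D/V
(F(-5, -4) + 12)**2 = (-5/(-4) + 12)**2 = (-5*(-1/4) + 12)**2 = (5/4 + 12)**2 = (53/4)**2 = 2809/16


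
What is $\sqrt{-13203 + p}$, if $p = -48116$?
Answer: $i \sqrt{61319} \approx 247.63 i$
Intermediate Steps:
$\sqrt{-13203 + p} = \sqrt{-13203 - 48116} = \sqrt{-61319} = i \sqrt{61319}$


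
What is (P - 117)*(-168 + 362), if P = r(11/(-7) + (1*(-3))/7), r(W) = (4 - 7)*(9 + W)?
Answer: -26772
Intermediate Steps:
r(W) = -27 - 3*W (r(W) = -3*(9 + W) = -27 - 3*W)
P = -21 (P = -27 - 3*(11/(-7) + (1*(-3))/7) = -27 - 3*(11*(-⅐) - 3*⅐) = -27 - 3*(-11/7 - 3/7) = -27 - 3*(-2) = -27 + 6 = -21)
(P - 117)*(-168 + 362) = (-21 - 117)*(-168 + 362) = -138*194 = -26772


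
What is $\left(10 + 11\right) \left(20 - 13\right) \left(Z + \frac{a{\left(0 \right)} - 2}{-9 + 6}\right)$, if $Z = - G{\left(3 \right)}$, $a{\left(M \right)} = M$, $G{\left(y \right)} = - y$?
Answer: $539$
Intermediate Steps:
$Z = 3$ ($Z = - \left(-1\right) 3 = \left(-1\right) \left(-3\right) = 3$)
$\left(10 + 11\right) \left(20 - 13\right) \left(Z + \frac{a{\left(0 \right)} - 2}{-9 + 6}\right) = \left(10 + 11\right) \left(20 - 13\right) \left(3 + \frac{0 - 2}{-9 + 6}\right) = 21 \cdot 7 \left(3 - \frac{2}{-3}\right) = 147 \left(3 - - \frac{2}{3}\right) = 147 \left(3 + \frac{2}{3}\right) = 147 \cdot \frac{11}{3} = 539$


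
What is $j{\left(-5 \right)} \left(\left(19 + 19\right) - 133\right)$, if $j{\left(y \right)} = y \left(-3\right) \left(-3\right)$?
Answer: $4275$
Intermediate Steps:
$j{\left(y \right)} = 9 y$ ($j{\left(y \right)} = - 3 y \left(-3\right) = 9 y$)
$j{\left(-5 \right)} \left(\left(19 + 19\right) - 133\right) = 9 \left(-5\right) \left(\left(19 + 19\right) - 133\right) = - 45 \left(38 - 133\right) = \left(-45\right) \left(-95\right) = 4275$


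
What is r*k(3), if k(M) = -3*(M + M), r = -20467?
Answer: 368406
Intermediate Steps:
k(M) = -6*M
r*k(3) = -(-122802)*3 = -20467*(-18) = 368406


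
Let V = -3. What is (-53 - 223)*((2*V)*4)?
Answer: 6624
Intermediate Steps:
(-53 - 223)*((2*V)*4) = (-53 - 223)*((2*(-3))*4) = -(-1656)*4 = -276*(-24) = 6624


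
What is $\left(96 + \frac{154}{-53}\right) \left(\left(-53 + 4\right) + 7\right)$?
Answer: $- \frac{207228}{53} \approx -3910.0$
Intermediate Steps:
$\left(96 + \frac{154}{-53}\right) \left(\left(-53 + 4\right) + 7\right) = \left(96 + 154 \left(- \frac{1}{53}\right)\right) \left(-49 + 7\right) = \left(96 - \frac{154}{53}\right) \left(-42\right) = \frac{4934}{53} \left(-42\right) = - \frac{207228}{53}$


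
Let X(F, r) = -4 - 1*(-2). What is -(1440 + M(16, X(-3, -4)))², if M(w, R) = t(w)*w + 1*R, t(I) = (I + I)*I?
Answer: -92736900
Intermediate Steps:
X(F, r) = -2 (X(F, r) = -4 + 2 = -2)
t(I) = 2*I² (t(I) = (2*I)*I = 2*I²)
M(w, R) = R + 2*w³ (M(w, R) = (2*w²)*w + 1*R = 2*w³ + R = R + 2*w³)
-(1440 + M(16, X(-3, -4)))² = -(1440 + (-2 + 2*16³))² = -(1440 + (-2 + 2*4096))² = -(1440 + (-2 + 8192))² = -(1440 + 8190)² = -1*9630² = -1*92736900 = -92736900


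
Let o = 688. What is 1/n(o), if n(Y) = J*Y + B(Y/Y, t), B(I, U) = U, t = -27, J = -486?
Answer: -1/334395 ≈ -2.9905e-6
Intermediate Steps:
n(Y) = -27 - 486*Y (n(Y) = -486*Y - 27 = -27 - 486*Y)
1/n(o) = 1/(-27 - 486*688) = 1/(-27 - 334368) = 1/(-334395) = -1/334395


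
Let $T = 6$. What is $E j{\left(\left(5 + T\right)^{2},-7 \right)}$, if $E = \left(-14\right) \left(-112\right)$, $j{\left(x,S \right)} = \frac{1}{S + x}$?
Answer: $\frac{784}{57} \approx 13.754$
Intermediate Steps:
$E = 1568$
$E j{\left(\left(5 + T\right)^{2},-7 \right)} = \frac{1568}{-7 + \left(5 + 6\right)^{2}} = \frac{1568}{-7 + 11^{2}} = \frac{1568}{-7 + 121} = \frac{1568}{114} = 1568 \cdot \frac{1}{114} = \frac{784}{57}$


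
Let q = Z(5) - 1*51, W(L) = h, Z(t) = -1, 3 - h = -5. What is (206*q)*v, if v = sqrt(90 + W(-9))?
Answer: -74984*sqrt(2) ≈ -1.0604e+5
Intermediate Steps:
h = 8 (h = 3 - 1*(-5) = 3 + 5 = 8)
W(L) = 8
q = -52 (q = -1 - 1*51 = -1 - 51 = -52)
v = 7*sqrt(2) (v = sqrt(90 + 8) = sqrt(98) = 7*sqrt(2) ≈ 9.8995)
(206*q)*v = (206*(-52))*(7*sqrt(2)) = -74984*sqrt(2)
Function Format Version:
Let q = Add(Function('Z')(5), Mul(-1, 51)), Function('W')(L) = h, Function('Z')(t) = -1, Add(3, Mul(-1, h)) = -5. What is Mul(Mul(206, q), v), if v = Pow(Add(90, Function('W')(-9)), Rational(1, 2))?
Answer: Mul(-74984, Pow(2, Rational(1, 2))) ≈ -1.0604e+5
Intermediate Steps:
h = 8 (h = Add(3, Mul(-1, -5)) = Add(3, 5) = 8)
Function('W')(L) = 8
q = -52 (q = Add(-1, Mul(-1, 51)) = Add(-1, -51) = -52)
v = Mul(7, Pow(2, Rational(1, 2))) (v = Pow(Add(90, 8), Rational(1, 2)) = Pow(98, Rational(1, 2)) = Mul(7, Pow(2, Rational(1, 2))) ≈ 9.8995)
Mul(Mul(206, q), v) = Mul(Mul(206, -52), Mul(7, Pow(2, Rational(1, 2)))) = Mul(-10712, Mul(7, Pow(2, Rational(1, 2)))) = Mul(-74984, Pow(2, Rational(1, 2)))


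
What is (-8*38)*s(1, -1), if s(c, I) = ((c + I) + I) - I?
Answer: 0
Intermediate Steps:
s(c, I) = I + c (s(c, I) = ((I + c) + I) - I = (c + 2*I) - I = I + c)
(-8*38)*s(1, -1) = (-8*38)*(-1 + 1) = -304*0 = 0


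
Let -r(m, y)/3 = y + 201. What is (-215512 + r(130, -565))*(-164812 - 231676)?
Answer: 85014956960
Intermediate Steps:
r(m, y) = -603 - 3*y (r(m, y) = -3*(y + 201) = -3*(201 + y) = -603 - 3*y)
(-215512 + r(130, -565))*(-164812 - 231676) = (-215512 + (-603 - 3*(-565)))*(-164812 - 231676) = (-215512 + (-603 + 1695))*(-396488) = (-215512 + 1092)*(-396488) = -214420*(-396488) = 85014956960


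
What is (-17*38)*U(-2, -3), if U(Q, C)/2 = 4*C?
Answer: 15504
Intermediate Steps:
U(Q, C) = 8*C (U(Q, C) = 2*(4*C) = 8*C)
(-17*38)*U(-2, -3) = (-17*38)*(8*(-3)) = -646*(-24) = 15504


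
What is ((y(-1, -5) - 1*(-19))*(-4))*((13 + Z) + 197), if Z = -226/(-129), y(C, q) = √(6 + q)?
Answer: -2185280/129 ≈ -16940.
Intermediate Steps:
Z = 226/129 (Z = -226*(-1/129) = 226/129 ≈ 1.7519)
((y(-1, -5) - 1*(-19))*(-4))*((13 + Z) + 197) = ((√(6 - 5) - 1*(-19))*(-4))*((13 + 226/129) + 197) = ((√1 + 19)*(-4))*(1903/129 + 197) = ((1 + 19)*(-4))*(27316/129) = (20*(-4))*(27316/129) = -80*27316/129 = -2185280/129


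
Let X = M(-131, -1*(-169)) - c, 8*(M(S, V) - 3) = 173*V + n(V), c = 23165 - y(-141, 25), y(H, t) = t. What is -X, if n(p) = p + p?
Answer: 155521/8 ≈ 19440.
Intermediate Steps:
n(p) = 2*p
c = 23140 (c = 23165 - 1*25 = 23165 - 25 = 23140)
M(S, V) = 3 + 175*V/8 (M(S, V) = 3 + (173*V + 2*V)/8 = 3 + (175*V)/8 = 3 + 175*V/8)
X = -155521/8 (X = (3 + 175*(-1*(-169))/8) - 1*23140 = (3 + (175/8)*169) - 23140 = (3 + 29575/8) - 23140 = 29599/8 - 23140 = -155521/8 ≈ -19440.)
-X = -1*(-155521/8) = 155521/8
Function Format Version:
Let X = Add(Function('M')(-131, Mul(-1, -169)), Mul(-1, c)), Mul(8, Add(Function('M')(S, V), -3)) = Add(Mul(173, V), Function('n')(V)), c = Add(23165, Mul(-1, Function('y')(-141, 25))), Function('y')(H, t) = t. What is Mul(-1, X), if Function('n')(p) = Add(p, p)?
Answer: Rational(155521, 8) ≈ 19440.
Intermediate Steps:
Function('n')(p) = Mul(2, p)
c = 23140 (c = Add(23165, Mul(-1, 25)) = Add(23165, -25) = 23140)
Function('M')(S, V) = Add(3, Mul(Rational(175, 8), V)) (Function('M')(S, V) = Add(3, Mul(Rational(1, 8), Add(Mul(173, V), Mul(2, V)))) = Add(3, Mul(Rational(1, 8), Mul(175, V))) = Add(3, Mul(Rational(175, 8), V)))
X = Rational(-155521, 8) (X = Add(Add(3, Mul(Rational(175, 8), Mul(-1, -169))), Mul(-1, 23140)) = Add(Add(3, Mul(Rational(175, 8), 169)), -23140) = Add(Add(3, Rational(29575, 8)), -23140) = Add(Rational(29599, 8), -23140) = Rational(-155521, 8) ≈ -19440.)
Mul(-1, X) = Mul(-1, Rational(-155521, 8)) = Rational(155521, 8)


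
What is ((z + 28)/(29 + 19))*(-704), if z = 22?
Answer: -2200/3 ≈ -733.33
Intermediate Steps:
((z + 28)/(29 + 19))*(-704) = ((22 + 28)/(29 + 19))*(-704) = (50/48)*(-704) = (50*(1/48))*(-704) = (25/24)*(-704) = -2200/3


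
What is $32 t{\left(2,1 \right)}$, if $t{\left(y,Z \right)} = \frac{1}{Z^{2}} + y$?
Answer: $96$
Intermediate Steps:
$t{\left(y,Z \right)} = y + \frac{1}{Z^{2}}$ ($t{\left(y,Z \right)} = \frac{1}{Z^{2}} + y = y + \frac{1}{Z^{2}}$)
$32 t{\left(2,1 \right)} = 32 \left(2 + 1^{-2}\right) = 32 \left(2 + 1\right) = 32 \cdot 3 = 96$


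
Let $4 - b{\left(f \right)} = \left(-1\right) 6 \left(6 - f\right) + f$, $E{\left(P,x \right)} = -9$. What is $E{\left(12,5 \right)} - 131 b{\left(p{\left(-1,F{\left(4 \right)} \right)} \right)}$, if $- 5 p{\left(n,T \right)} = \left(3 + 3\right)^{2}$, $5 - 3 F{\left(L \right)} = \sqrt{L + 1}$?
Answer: $- \frac{59257}{5} \approx -11851.0$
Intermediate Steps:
$F{\left(L \right)} = \frac{5}{3} - \frac{\sqrt{1 + L}}{3}$ ($F{\left(L \right)} = \frac{5}{3} - \frac{\sqrt{L + 1}}{3} = \frac{5}{3} - \frac{\sqrt{1 + L}}{3}$)
$p{\left(n,T \right)} = - \frac{36}{5}$ ($p{\left(n,T \right)} = - \frac{\left(3 + 3\right)^{2}}{5} = - \frac{6^{2}}{5} = \left(- \frac{1}{5}\right) 36 = - \frac{36}{5}$)
$b{\left(f \right)} = 40 - 7 f$ ($b{\left(f \right)} = 4 - \left(\left(-1\right) 6 \left(6 - f\right) + f\right) = 4 - \left(- 6 \left(6 - f\right) + f\right) = 4 - \left(\left(-36 + 6 f\right) + f\right) = 4 - \left(-36 + 7 f\right) = 40 - 7 f$)
$E{\left(12,5 \right)} - 131 b{\left(p{\left(-1,F{\left(4 \right)} \right)} \right)} = -9 - 131 \left(40 - - \frac{252}{5}\right) = -9 - 131 \left(40 + \frac{252}{5}\right) = -9 - \frac{59212}{5} = - \frac{59257}{5}$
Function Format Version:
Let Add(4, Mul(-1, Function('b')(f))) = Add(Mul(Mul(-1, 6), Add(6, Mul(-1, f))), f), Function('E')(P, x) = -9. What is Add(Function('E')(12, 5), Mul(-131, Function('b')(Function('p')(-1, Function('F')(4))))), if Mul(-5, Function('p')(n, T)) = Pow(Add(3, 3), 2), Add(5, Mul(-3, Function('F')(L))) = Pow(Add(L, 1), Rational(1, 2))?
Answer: Rational(-59257, 5) ≈ -11851.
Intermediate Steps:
Function('F')(L) = Add(Rational(5, 3), Mul(Rational(-1, 3), Pow(Add(1, L), Rational(1, 2)))) (Function('F')(L) = Add(Rational(5, 3), Mul(Rational(-1, 3), Pow(Add(L, 1), Rational(1, 2)))) = Add(Rational(5, 3), Mul(Rational(-1, 3), Pow(Add(1, L), Rational(1, 2)))))
Function('p')(n, T) = Rational(-36, 5) (Function('p')(n, T) = Mul(Rational(-1, 5), Pow(Add(3, 3), 2)) = Mul(Rational(-1, 5), Pow(6, 2)) = Mul(Rational(-1, 5), 36) = Rational(-36, 5))
Function('b')(f) = Add(40, Mul(-7, f)) (Function('b')(f) = Add(4, Mul(-1, Add(Mul(Mul(-1, 6), Add(6, Mul(-1, f))), f))) = Add(4, Mul(-1, Add(Mul(-6, Add(6, Mul(-1, f))), f))) = Add(4, Mul(-1, Add(Add(-36, Mul(6, f)), f))) = Add(4, Mul(-1, Add(-36, Mul(7, f)))) = Add(4, Add(36, Mul(-7, f))) = Add(40, Mul(-7, f)))
Add(Function('E')(12, 5), Mul(-131, Function('b')(Function('p')(-1, Function('F')(4))))) = Add(-9, Mul(-131, Add(40, Mul(-7, Rational(-36, 5))))) = Add(-9, Mul(-131, Add(40, Rational(252, 5)))) = Add(-9, Mul(-131, Rational(452, 5))) = Add(-9, Rational(-59212, 5)) = Rational(-59257, 5)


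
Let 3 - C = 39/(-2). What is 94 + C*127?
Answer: 5903/2 ≈ 2951.5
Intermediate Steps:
C = 45/2 (C = 3 - 39/(-2) = 3 - 39*(-1)/2 = 3 - 1*(-39/2) = 3 + 39/2 = 45/2 ≈ 22.500)
94 + C*127 = 94 + (45/2)*127 = 94 + 5715/2 = 5903/2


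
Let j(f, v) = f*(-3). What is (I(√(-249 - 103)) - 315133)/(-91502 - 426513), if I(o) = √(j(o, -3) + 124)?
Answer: 315133/518015 - 2*√(31 - 3*I*√22)/518015 ≈ 0.60833 + 4.7632e-6*I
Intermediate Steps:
j(f, v) = -3*f
I(o) = √(124 - 3*o) (I(o) = √(-3*o + 124) = √(124 - 3*o))
(I(√(-249 - 103)) - 315133)/(-91502 - 426513) = (√(124 - 3*√(-249 - 103)) - 315133)/(-91502 - 426513) = (√(124 - 12*I*√22) - 315133)/(-518015) = (√(124 - 12*I*√22) - 315133)*(-1/518015) = (-315133 + √(124 - 12*I*√22))*(-1/518015) = 315133/518015 - √(124 - 12*I*√22)/518015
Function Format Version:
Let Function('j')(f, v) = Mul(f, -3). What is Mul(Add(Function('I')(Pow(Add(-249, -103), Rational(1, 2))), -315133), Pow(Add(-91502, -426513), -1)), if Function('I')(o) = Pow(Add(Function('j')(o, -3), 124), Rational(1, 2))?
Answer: Add(Rational(315133, 518015), Mul(Rational(-2, 518015), Pow(Add(31, Mul(-3, I, Pow(22, Rational(1, 2)))), Rational(1, 2)))) ≈ Add(0.60833, Mul(4.7632e-6, I))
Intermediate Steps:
Function('j')(f, v) = Mul(-3, f)
Function('I')(o) = Pow(Add(124, Mul(-3, o)), Rational(1, 2)) (Function('I')(o) = Pow(Add(Mul(-3, o), 124), Rational(1, 2)) = Pow(Add(124, Mul(-3, o)), Rational(1, 2)))
Mul(Add(Function('I')(Pow(Add(-249, -103), Rational(1, 2))), -315133), Pow(Add(-91502, -426513), -1)) = Mul(Add(Pow(Add(124, Mul(-3, Pow(Add(-249, -103), Rational(1, 2)))), Rational(1, 2)), -315133), Pow(Add(-91502, -426513), -1)) = Mul(Add(Pow(Add(124, Mul(-3, Pow(-352, Rational(1, 2)))), Rational(1, 2)), -315133), Pow(-518015, -1)) = Mul(Add(Pow(Add(124, Mul(-3, Mul(4, I, Pow(22, Rational(1, 2))))), Rational(1, 2)), -315133), Rational(-1, 518015)) = Mul(Add(Pow(Add(124, Mul(-12, I, Pow(22, Rational(1, 2)))), Rational(1, 2)), -315133), Rational(-1, 518015)) = Mul(Add(-315133, Pow(Add(124, Mul(-12, I, Pow(22, Rational(1, 2)))), Rational(1, 2))), Rational(-1, 518015)) = Add(Rational(315133, 518015), Mul(Rational(-1, 518015), Pow(Add(124, Mul(-12, I, Pow(22, Rational(1, 2)))), Rational(1, 2))))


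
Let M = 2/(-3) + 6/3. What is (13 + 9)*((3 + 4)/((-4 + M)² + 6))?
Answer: 693/59 ≈ 11.746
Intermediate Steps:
M = 4/3 (M = 2*(-⅓) + 6*(⅓) = -⅔ + 2 = 4/3 ≈ 1.3333)
(13 + 9)*((3 + 4)/((-4 + M)² + 6)) = (13 + 9)*((3 + 4)/((-4 + 4/3)² + 6)) = 22*(7/((-8/3)² + 6)) = 22*(7/(64/9 + 6)) = 22*(7/(118/9)) = 22*(7*(9/118)) = 22*(63/118) = 693/59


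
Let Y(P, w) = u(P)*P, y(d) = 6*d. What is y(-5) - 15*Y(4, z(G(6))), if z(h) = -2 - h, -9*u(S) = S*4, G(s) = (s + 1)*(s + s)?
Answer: 230/3 ≈ 76.667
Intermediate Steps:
G(s) = 2*s*(1 + s) (G(s) = (1 + s)*(2*s) = 2*s*(1 + s))
u(S) = -4*S/9 (u(S) = -S*4/9 = -4*S/9)
Y(P, w) = -4*P**2/9 (Y(P, w) = (-4*P/9)*P = -4*P**2/9)
y(-5) - 15*Y(4, z(G(6))) = 6*(-5) - (-20)*4**2/3 = -30 - (-20)*16/3 = -30 - 15*(-64/9) = -30 + 320/3 = 230/3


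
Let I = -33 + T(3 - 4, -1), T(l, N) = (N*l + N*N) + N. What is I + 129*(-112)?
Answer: -14480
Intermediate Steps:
T(l, N) = N + N**2 + N*l (T(l, N) = (N*l + N**2) + N = (N**2 + N*l) + N = N + N**2 + N*l)
I = -32 (I = -33 - (1 - 1 + (3 - 4)) = -33 - (1 - 1 - 1) = -33 - 1*(-1) = -33 + 1 = -32)
I + 129*(-112) = -32 + 129*(-112) = -32 - 14448 = -14480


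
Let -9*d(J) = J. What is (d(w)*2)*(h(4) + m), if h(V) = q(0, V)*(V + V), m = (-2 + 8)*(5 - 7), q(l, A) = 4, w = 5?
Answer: -200/9 ≈ -22.222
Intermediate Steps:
m = -12 (m = 6*(-2) = -12)
d(J) = -J/9
h(V) = 8*V (h(V) = 4*(V + V) = 4*(2*V) = 8*V)
(d(w)*2)*(h(4) + m) = (-1/9*5*2)*(8*4 - 12) = (-5/9*2)*(32 - 12) = -10/9*20 = -200/9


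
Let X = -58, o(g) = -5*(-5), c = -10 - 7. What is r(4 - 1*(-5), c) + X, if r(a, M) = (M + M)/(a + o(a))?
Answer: -59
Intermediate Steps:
c = -17
o(g) = 25
r(a, M) = 2*M/(25 + a) (r(a, M) = (M + M)/(a + 25) = (2*M)/(25 + a) = 2*M/(25 + a))
r(4 - 1*(-5), c) + X = 2*(-17)/(25 + (4 - 1*(-5))) - 58 = 2*(-17)/(25 + (4 + 5)) - 58 = 2*(-17)/(25 + 9) - 58 = 2*(-17)/34 - 58 = 2*(-17)*(1/34) - 58 = -1 - 58 = -59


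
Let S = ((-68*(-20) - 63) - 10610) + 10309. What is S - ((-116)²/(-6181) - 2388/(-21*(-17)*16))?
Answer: 419717493/420308 ≈ 998.59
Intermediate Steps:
S = 996 (S = ((-34*(-40) - 63) - 10610) + 10309 = ((1360 - 63) - 10610) + 10309 = (1297 - 10610) + 10309 = -9313 + 10309 = 996)
S - ((-116)²/(-6181) - 2388/(-21*(-17)*16)) = 996 - ((-116)²/(-6181) - 2388/(-21*(-17)*16)) = 996 - (13456*(-1/6181) - 2388/(357*16)) = 996 - (-13456/6181 - 2388/5712) = 996 - (-13456/6181 - 2388*1/5712) = 996 - (-13456/6181 - 199/476) = 996 - 1*(-1090725/420308) = 996 + 1090725/420308 = 419717493/420308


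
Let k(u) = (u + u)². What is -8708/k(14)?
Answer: -311/28 ≈ -11.107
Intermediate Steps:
k(u) = 4*u² (k(u) = (2*u)² = 4*u²)
-8708/k(14) = -8708/(4*14²) = -8708/(4*196) = -8708/784 = -8708*1/784 = -311/28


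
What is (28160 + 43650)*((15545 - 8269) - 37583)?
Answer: -2176345670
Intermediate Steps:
(28160 + 43650)*((15545 - 8269) - 37583) = 71810*(7276 - 37583) = 71810*(-30307) = -2176345670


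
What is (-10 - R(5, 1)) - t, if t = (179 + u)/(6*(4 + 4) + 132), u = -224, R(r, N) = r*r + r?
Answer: -159/4 ≈ -39.750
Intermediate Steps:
R(r, N) = r + r² (R(r, N) = r² + r = r + r²)
t = -¼ (t = (179 - 224)/(6*(4 + 4) + 132) = -45/(6*8 + 132) = -45/(48 + 132) = -45/180 = -45*1/180 = -¼ ≈ -0.25000)
(-10 - R(5, 1)) - t = (-10 - 5*(1 + 5)) - 1*(-¼) = (-10 - 5*6) + ¼ = (-10 - 1*30) + ¼ = (-10 - 30) + ¼ = -40 + ¼ = -159/4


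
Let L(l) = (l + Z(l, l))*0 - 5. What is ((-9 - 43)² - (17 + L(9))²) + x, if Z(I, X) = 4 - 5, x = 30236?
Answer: 32796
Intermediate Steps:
Z(I, X) = -1
L(l) = -5 (L(l) = (l - 1)*0 - 5 = (-1 + l)*0 - 5 = 0 - 5 = -5)
((-9 - 43)² - (17 + L(9))²) + x = ((-9 - 43)² - (17 - 5)²) + 30236 = ((-52)² - 1*12²) + 30236 = (2704 - 1*144) + 30236 = (2704 - 144) + 30236 = 2560 + 30236 = 32796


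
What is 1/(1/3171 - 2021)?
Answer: -3171/6408590 ≈ -0.00049480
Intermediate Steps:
1/(1/3171 - 2021) = 1/(-6408590/3171) = -3171/6408590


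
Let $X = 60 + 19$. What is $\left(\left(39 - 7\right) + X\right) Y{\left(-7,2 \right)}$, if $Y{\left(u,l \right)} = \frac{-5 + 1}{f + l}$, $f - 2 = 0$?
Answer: $-111$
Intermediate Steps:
$f = 2$ ($f = 2 + 0 = 2$)
$Y{\left(u,l \right)} = - \frac{4}{2 + l}$ ($Y{\left(u,l \right)} = \frac{-5 + 1}{2 + l} = - \frac{4}{2 + l}$)
$X = 79$
$\left(\left(39 - 7\right) + X\right) Y{\left(-7,2 \right)} = \left(\left(39 - 7\right) + 79\right) \left(- \frac{4}{2 + 2}\right) = \left(\left(39 - 7\right) + 79\right) \left(- \frac{4}{4}\right) = \left(32 + 79\right) \left(\left(-4\right) \frac{1}{4}\right) = 111 \left(-1\right) = -111$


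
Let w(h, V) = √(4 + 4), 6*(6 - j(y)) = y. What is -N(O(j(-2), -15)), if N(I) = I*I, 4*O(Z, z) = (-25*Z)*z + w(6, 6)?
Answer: -5640633/16 - 2375*√2/4 ≈ -3.5338e+5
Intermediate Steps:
j(y) = 6 - y/6
w(h, V) = 2*√2 (w(h, V) = √8 = 2*√2)
O(Z, z) = √2/2 - 25*Z*z/4 (O(Z, z) = ((-25*Z)*z + 2*√2)/4 = (-25*Z*z + 2*√2)/4 = (2*√2 - 25*Z*z)/4 = √2/2 - 25*Z*z/4)
N(I) = I²
-N(O(j(-2), -15)) = -(√2/2 - 25/4*(6 - ⅙*(-2))*(-15))² = -(√2/2 - 25/4*(6 + ⅓)*(-15))² = -(√2/2 - 25/4*19/3*(-15))² = -(√2/2 + 2375/4)² = -(2375/4 + √2/2)²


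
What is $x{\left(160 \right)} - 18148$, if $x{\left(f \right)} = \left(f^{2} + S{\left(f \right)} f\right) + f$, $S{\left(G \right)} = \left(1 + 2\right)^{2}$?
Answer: $9052$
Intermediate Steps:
$S{\left(G \right)} = 9$ ($S{\left(G \right)} = 3^{2} = 9$)
$x{\left(f \right)} = f^{2} + 10 f$ ($x{\left(f \right)} = \left(f^{2} + 9 f\right) + f = f^{2} + 10 f$)
$x{\left(160 \right)} - 18148 = 160 \left(10 + 160\right) - 18148 = 160 \cdot 170 - 18148 = 27200 - 18148 = 9052$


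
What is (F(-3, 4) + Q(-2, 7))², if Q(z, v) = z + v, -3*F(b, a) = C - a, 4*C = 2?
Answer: 1369/36 ≈ 38.028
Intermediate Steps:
C = ½ (C = (¼)*2 = ½ ≈ 0.50000)
F(b, a) = -⅙ + a/3 (F(b, a) = -(½ - a)/3 = -⅙ + a/3)
Q(z, v) = v + z
(F(-3, 4) + Q(-2, 7))² = ((-⅙ + (⅓)*4) + (7 - 2))² = ((-⅙ + 4/3) + 5)² = (7/6 + 5)² = (37/6)² = 1369/36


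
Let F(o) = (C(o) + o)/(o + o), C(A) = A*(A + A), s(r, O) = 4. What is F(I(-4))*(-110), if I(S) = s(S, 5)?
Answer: -495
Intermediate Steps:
I(S) = 4
C(A) = 2*A² (C(A) = A*(2*A) = 2*A²)
F(o) = (o + 2*o²)/(2*o) (F(o) = (2*o² + o)/(o + o) = (o + 2*o²)/((2*o)) = (o + 2*o²)*(1/(2*o)) = (o + 2*o²)/(2*o))
F(I(-4))*(-110) = (½ + 4)*(-110) = (9/2)*(-110) = -495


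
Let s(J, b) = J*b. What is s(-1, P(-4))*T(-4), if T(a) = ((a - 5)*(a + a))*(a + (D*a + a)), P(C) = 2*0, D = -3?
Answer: 0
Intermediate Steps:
P(C) = 0
T(a) = -2*a²*(-5 + a) (T(a) = ((a - 5)*(a + a))*(a + (-3*a + a)) = ((-5 + a)*(2*a))*(a - 2*a) = (2*a*(-5 + a))*(-a) = -2*a²*(-5 + a))
s(-1, P(-4))*T(-4) = (-1*0)*(2*(-4)²*(5 - 1*(-4))) = 0*(2*16*(5 + 4)) = 0*(2*16*9) = 0*288 = 0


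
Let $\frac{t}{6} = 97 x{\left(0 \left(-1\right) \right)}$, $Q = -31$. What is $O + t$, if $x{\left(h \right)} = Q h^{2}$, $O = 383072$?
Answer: $383072$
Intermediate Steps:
$x{\left(h \right)} = - 31 h^{2}$
$t = 0$ ($t = 6 \cdot 97 \left(- 31 \left(0 \left(-1\right)\right)^{2}\right) = 6 \cdot 97 \left(- 31 \cdot 0^{2}\right) = 6 \cdot 97 \left(\left(-31\right) 0\right) = 6 \cdot 97 \cdot 0 = 6 \cdot 0 = 0$)
$O + t = 383072 + 0 = 383072$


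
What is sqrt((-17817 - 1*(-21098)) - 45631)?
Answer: 55*I*sqrt(14) ≈ 205.79*I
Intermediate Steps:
sqrt((-17817 - 1*(-21098)) - 45631) = sqrt((-17817 + 21098) - 45631) = sqrt(3281 - 45631) = sqrt(-42350) = 55*I*sqrt(14)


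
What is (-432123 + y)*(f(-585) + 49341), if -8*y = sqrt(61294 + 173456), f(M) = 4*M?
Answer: -20310213123 - 235005*sqrt(9390)/8 ≈ -2.0313e+10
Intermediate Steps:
y = -5*sqrt(9390)/8 (y = -sqrt(61294 + 173456)/8 = -5*sqrt(9390)/8 ≈ -60.564)
(-432123 + y)*(f(-585) + 49341) = (-432123 - 5*sqrt(9390)/8)*(4*(-585) + 49341) = (-432123 - 5*sqrt(9390)/8)*(-2340 + 49341) = (-432123 - 5*sqrt(9390)/8)*47001 = -20310213123 - 235005*sqrt(9390)/8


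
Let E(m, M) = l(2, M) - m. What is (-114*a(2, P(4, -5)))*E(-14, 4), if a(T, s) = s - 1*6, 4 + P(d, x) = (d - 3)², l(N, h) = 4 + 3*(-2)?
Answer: 12312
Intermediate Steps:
l(N, h) = -2 (l(N, h) = 4 - 6 = -2)
P(d, x) = -4 + (-3 + d)² (P(d, x) = -4 + (d - 3)² = -4 + (-3 + d)²)
E(m, M) = -2 - m
a(T, s) = -6 + s (a(T, s) = s - 6 = -6 + s)
(-114*a(2, P(4, -5)))*E(-14, 4) = (-114*(-6 + (-4 + (-3 + 4)²)))*(-2 - 1*(-14)) = (-114*(-6 + (-4 + 1²)))*(-2 + 14) = -114*(-6 + (-4 + 1))*12 = -114*(-6 - 3)*12 = -114*(-9)*12 = 1026*12 = 12312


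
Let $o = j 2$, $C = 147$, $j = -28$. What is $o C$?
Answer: $-8232$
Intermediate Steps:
$o = -56$ ($o = \left(-28\right) 2 = -56$)
$o C = \left(-56\right) 147 = -8232$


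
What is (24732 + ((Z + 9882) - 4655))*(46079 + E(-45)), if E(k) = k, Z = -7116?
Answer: 1051554662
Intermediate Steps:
(24732 + ((Z + 9882) - 4655))*(46079 + E(-45)) = (24732 + ((-7116 + 9882) - 4655))*(46079 - 45) = (24732 + (2766 - 4655))*46034 = (24732 - 1889)*46034 = 22843*46034 = 1051554662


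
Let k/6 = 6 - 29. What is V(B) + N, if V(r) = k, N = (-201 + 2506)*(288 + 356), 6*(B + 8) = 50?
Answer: 1484282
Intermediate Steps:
k = -138 (k = 6*(6 - 29) = 6*(-23) = -138)
B = ⅓ (B = -8 + (⅙)*50 = -8 + 25/3 = ⅓ ≈ 0.33333)
N = 1484420 (N = 2305*644 = 1484420)
V(r) = -138
V(B) + N = -138 + 1484420 = 1484282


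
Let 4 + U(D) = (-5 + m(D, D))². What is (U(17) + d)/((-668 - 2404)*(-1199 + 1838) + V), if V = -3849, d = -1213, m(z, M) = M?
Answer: 1073/1966857 ≈ 0.00054554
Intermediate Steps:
U(D) = -4 + (-5 + D)²
(U(17) + d)/((-668 - 2404)*(-1199 + 1838) + V) = ((-4 + (-5 + 17)²) - 1213)/((-668 - 2404)*(-1199 + 1838) - 3849) = ((-4 + 12²) - 1213)/(-3072*639 - 3849) = ((-4 + 144) - 1213)/(-1963008 - 3849) = (140 - 1213)/(-1966857) = -1073*(-1/1966857) = 1073/1966857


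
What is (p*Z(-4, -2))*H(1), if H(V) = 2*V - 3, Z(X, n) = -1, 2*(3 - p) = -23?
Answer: 29/2 ≈ 14.500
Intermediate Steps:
p = 29/2 (p = 3 - 1/2*(-23) = 3 + 23/2 = 29/2 ≈ 14.500)
H(V) = -3 + 2*V
(p*Z(-4, -2))*H(1) = ((29/2)*(-1))*(-3 + 2*1) = -29*(-3 + 2)/2 = -29/2*(-1) = 29/2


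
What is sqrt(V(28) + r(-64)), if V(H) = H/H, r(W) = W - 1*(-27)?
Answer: 6*I ≈ 6.0*I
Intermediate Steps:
r(W) = 27 + W (r(W) = W + 27 = 27 + W)
V(H) = 1
sqrt(V(28) + r(-64)) = sqrt(1 + (27 - 64)) = sqrt(1 - 37) = sqrt(-36) = 6*I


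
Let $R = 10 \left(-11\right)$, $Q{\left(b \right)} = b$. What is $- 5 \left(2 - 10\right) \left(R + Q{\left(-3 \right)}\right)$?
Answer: $-4520$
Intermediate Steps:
$R = -110$
$- 5 \left(2 - 10\right) \left(R + Q{\left(-3 \right)}\right) = - 5 \left(2 - 10\right) \left(-110 - 3\right) = \left(-5\right) \left(-8\right) \left(-113\right) = 40 \left(-113\right) = -4520$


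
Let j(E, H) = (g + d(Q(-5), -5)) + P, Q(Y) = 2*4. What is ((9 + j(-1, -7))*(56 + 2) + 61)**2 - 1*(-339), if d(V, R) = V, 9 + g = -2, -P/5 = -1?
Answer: 488940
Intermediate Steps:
P = 5 (P = -5*(-1) = 5)
g = -11 (g = -9 - 2 = -11)
Q(Y) = 8
j(E, H) = 2 (j(E, H) = (-11 + 8) + 5 = -3 + 5 = 2)
((9 + j(-1, -7))*(56 + 2) + 61)**2 - 1*(-339) = ((9 + 2)*(56 + 2) + 61)**2 - 1*(-339) = (11*58 + 61)**2 + 339 = (638 + 61)**2 + 339 = 699**2 + 339 = 488601 + 339 = 488940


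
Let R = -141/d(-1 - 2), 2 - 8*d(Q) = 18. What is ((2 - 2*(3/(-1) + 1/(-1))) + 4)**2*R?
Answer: 13818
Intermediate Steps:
d(Q) = -2 (d(Q) = 1/4 - 1/8*18 = 1/4 - 9/4 = -2)
R = 141/2 (R = -141/(-2) = -141*(-1/2) = 141/2 ≈ 70.500)
((2 - 2*(3/(-1) + 1/(-1))) + 4)**2*R = ((2 - 2*(3/(-1) + 1/(-1))) + 4)**2*(141/2) = ((2 - 2*(3*(-1) + 1*(-1))) + 4)**2*(141/2) = ((2 - 2*(-3 - 1)) + 4)**2*(141/2) = ((2 - 2*(-4)) + 4)**2*(141/2) = ((2 + 8) + 4)**2*(141/2) = (10 + 4)**2*(141/2) = 14**2*(141/2) = 196*(141/2) = 13818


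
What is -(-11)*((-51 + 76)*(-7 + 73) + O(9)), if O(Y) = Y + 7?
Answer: 18326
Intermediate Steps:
O(Y) = 7 + Y
-(-11)*((-51 + 76)*(-7 + 73) + O(9)) = -(-11)*((-51 + 76)*(-7 + 73) + (7 + 9)) = -(-11)*(25*66 + 16) = -(-11)*(1650 + 16) = -(-11)*1666 = -1*(-18326) = 18326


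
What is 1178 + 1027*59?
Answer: 61771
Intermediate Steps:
1178 + 1027*59 = 1178 + 60593 = 61771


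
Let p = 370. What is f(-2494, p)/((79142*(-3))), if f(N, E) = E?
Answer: -185/118713 ≈ -0.0015584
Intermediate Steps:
f(-2494, p)/((79142*(-3))) = 370/((79142*(-3))) = 370/(-237426) = 370*(-1/237426) = -185/118713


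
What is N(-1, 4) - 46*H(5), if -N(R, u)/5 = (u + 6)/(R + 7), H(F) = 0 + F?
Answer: -715/3 ≈ -238.33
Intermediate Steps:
H(F) = F
N(R, u) = -5*(6 + u)/(7 + R) (N(R, u) = -5*(u + 6)/(R + 7) = -5*(6 + u)/(7 + R))
N(-1, 4) - 46*H(5) = 5*(-6 - 1*4)/(7 - 1) - 46*5 = 5*(-6 - 4)/6 - 230 = 5*(1/6)*(-10) - 230 = -25/3 - 230 = -715/3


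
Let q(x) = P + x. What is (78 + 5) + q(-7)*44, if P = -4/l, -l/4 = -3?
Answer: -719/3 ≈ -239.67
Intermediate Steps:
l = 12 (l = -4*(-3) = 12)
P = -1/3 (P = -4/12 = -4*1/12 = -1/3 ≈ -0.33333)
q(x) = -1/3 + x
(78 + 5) + q(-7)*44 = (78 + 5) + (-1/3 - 7)*44 = 83 - 22/3*44 = 83 - 968/3 = -719/3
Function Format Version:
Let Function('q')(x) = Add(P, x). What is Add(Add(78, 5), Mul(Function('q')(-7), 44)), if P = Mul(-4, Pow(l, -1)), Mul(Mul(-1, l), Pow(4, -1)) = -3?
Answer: Rational(-719, 3) ≈ -239.67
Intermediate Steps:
l = 12 (l = Mul(-4, -3) = 12)
P = Rational(-1, 3) (P = Mul(-4, Pow(12, -1)) = Mul(-4, Rational(1, 12)) = Rational(-1, 3) ≈ -0.33333)
Function('q')(x) = Add(Rational(-1, 3), x)
Add(Add(78, 5), Mul(Function('q')(-7), 44)) = Add(Add(78, 5), Mul(Add(Rational(-1, 3), -7), 44)) = Add(83, Mul(Rational(-22, 3), 44)) = Add(83, Rational(-968, 3)) = Rational(-719, 3)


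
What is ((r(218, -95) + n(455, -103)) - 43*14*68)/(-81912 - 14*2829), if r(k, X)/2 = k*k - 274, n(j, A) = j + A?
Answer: -8986/20253 ≈ -0.44369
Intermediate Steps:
n(j, A) = A + j
r(k, X) = -548 + 2*k**2 (r(k, X) = 2*(k*k - 274) = 2*(k**2 - 274) = 2*(-274 + k**2) = -548 + 2*k**2)
((r(218, -95) + n(455, -103)) - 43*14*68)/(-81912 - 14*2829) = (((-548 + 2*218**2) + (-103 + 455)) - 43*14*68)/(-81912 - 14*2829) = (((-548 + 2*47524) + 352) - 602*68)/(-81912 - 39606) = (((-548 + 95048) + 352) - 40936)/(-121518) = ((94500 + 352) - 40936)*(-1/121518) = (94852 - 40936)*(-1/121518) = 53916*(-1/121518) = -8986/20253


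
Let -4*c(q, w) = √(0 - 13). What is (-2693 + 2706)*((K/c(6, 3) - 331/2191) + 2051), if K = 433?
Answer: 58414330/2191 + 1732*I*√13 ≈ 26661.0 + 6244.8*I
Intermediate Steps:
c(q, w) = -I*√13/4 (c(q, w) = -√(0 - 13)/4 = -I*√13/4)
(-2693 + 2706)*((K/c(6, 3) - 331/2191) + 2051) = (-2693 + 2706)*((433/((-I*√13/4)) - 331/2191) + 2051) = 13*((433*(4*I*√13/13) - 331*1/2191) + 2051) = 13*((1732*I*√13/13 - 331/2191) + 2051) = 13*((-331/2191 + 1732*I*√13/13) + 2051) = 13*(4493410/2191 + 1732*I*√13/13) = 58414330/2191 + 1732*I*√13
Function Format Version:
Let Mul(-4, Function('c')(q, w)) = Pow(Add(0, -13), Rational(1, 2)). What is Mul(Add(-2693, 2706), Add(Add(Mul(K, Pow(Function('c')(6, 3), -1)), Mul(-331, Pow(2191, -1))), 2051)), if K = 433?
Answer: Add(Rational(58414330, 2191), Mul(1732, I, Pow(13, Rational(1, 2)))) ≈ Add(26661., Mul(6244.8, I))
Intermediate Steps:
Function('c')(q, w) = Mul(Rational(-1, 4), I, Pow(13, Rational(1, 2))) (Function('c')(q, w) = Mul(Rational(-1, 4), Pow(Add(0, -13), Rational(1, 2))) = Mul(Rational(-1, 4), Pow(-13, Rational(1, 2))) = Mul(Rational(-1, 4), Mul(I, Pow(13, Rational(1, 2)))) = Mul(Rational(-1, 4), I, Pow(13, Rational(1, 2))))
Mul(Add(-2693, 2706), Add(Add(Mul(K, Pow(Function('c')(6, 3), -1)), Mul(-331, Pow(2191, -1))), 2051)) = Mul(Add(-2693, 2706), Add(Add(Mul(433, Pow(Mul(Rational(-1, 4), I, Pow(13, Rational(1, 2))), -1)), Mul(-331, Pow(2191, -1))), 2051)) = Mul(13, Add(Add(Mul(433, Mul(Rational(4, 13), I, Pow(13, Rational(1, 2)))), Mul(-331, Rational(1, 2191))), 2051)) = Mul(13, Add(Add(Mul(Rational(1732, 13), I, Pow(13, Rational(1, 2))), Rational(-331, 2191)), 2051)) = Mul(13, Add(Add(Rational(-331, 2191), Mul(Rational(1732, 13), I, Pow(13, Rational(1, 2)))), 2051)) = Mul(13, Add(Rational(4493410, 2191), Mul(Rational(1732, 13), I, Pow(13, Rational(1, 2))))) = Add(Rational(58414330, 2191), Mul(1732, I, Pow(13, Rational(1, 2))))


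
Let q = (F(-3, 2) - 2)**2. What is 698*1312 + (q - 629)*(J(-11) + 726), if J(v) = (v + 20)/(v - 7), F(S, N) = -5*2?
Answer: 1127817/2 ≈ 5.6391e+5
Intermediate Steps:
F(S, N) = -10
J(v) = (20 + v)/(-7 + v)
q = 144 (q = (-10 - 2)**2 = (-12)**2 = 144)
698*1312 + (q - 629)*(J(-11) + 726) = 698*1312 + (144 - 629)*((20 - 11)/(-7 - 11) + 726) = 915776 - 485*(9/(-18) + 726) = 915776 - 485*(-1/18*9 + 726) = 915776 - 485*(-1/2 + 726) = 915776 - 485*1451/2 = 915776 - 703735/2 = 1127817/2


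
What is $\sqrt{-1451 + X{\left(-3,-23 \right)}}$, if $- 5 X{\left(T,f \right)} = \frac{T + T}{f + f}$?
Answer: $\frac{2 i \sqrt{4797455}}{115} \approx 38.092 i$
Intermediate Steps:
$X{\left(T,f \right)} = - \frac{T}{5 f}$ ($X{\left(T,f \right)} = - \frac{\left(T + T\right) \frac{1}{f + f}}{5} = - \frac{2 T \frac{1}{2 f}}{5} = - \frac{T \frac{1}{f}}{5} = - \frac{T}{5 f}$)
$\sqrt{-1451 + X{\left(-3,-23 \right)}} = \sqrt{-1451 - - \frac{3}{5 \left(-23\right)}} = \sqrt{-1451 - \left(- \frac{3}{5}\right) \left(- \frac{1}{23}\right)} = \sqrt{-1451 - \frac{3}{115}} = \sqrt{- \frac{166868}{115}} = \frac{2 i \sqrt{4797455}}{115}$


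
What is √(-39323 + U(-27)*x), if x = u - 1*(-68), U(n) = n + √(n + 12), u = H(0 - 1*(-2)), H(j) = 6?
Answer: √(-41321 + 74*I*√15) ≈ 0.705 + 203.28*I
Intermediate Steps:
u = 6
U(n) = n + √(12 + n)
x = 74 (x = 6 - 1*(-68) = 6 + 68 = 74)
√(-39323 + U(-27)*x) = √(-39323 + (-27 + √(12 - 27))*74) = √(-39323 + (-27 + √(-15))*74) = √(-39323 + (-27 + I*√15)*74) = √(-39323 + (-1998 + 74*I*√15)) = √(-41321 + 74*I*√15)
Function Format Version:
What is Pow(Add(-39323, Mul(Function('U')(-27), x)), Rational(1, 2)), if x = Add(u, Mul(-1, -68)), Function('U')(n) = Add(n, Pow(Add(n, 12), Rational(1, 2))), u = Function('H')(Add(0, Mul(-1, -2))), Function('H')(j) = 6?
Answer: Pow(Add(-41321, Mul(74, I, Pow(15, Rational(1, 2)))), Rational(1, 2)) ≈ Add(0.7050, Mul(203.28, I))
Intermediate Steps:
u = 6
Function('U')(n) = Add(n, Pow(Add(12, n), Rational(1, 2)))
x = 74 (x = Add(6, Mul(-1, -68)) = Add(6, 68) = 74)
Pow(Add(-39323, Mul(Function('U')(-27), x)), Rational(1, 2)) = Pow(Add(-39323, Mul(Add(-27, Pow(Add(12, -27), Rational(1, 2))), 74)), Rational(1, 2)) = Pow(Add(-39323, Mul(Add(-27, Pow(-15, Rational(1, 2))), 74)), Rational(1, 2)) = Pow(Add(-39323, Mul(Add(-27, Mul(I, Pow(15, Rational(1, 2)))), 74)), Rational(1, 2)) = Pow(Add(-39323, Add(-1998, Mul(74, I, Pow(15, Rational(1, 2))))), Rational(1, 2)) = Pow(Add(-41321, Mul(74, I, Pow(15, Rational(1, 2)))), Rational(1, 2))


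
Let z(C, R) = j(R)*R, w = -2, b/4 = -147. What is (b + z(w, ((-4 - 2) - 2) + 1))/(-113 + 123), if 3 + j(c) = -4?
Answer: -539/10 ≈ -53.900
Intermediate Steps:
j(c) = -7 (j(c) = -3 - 4 = -7)
b = -588 (b = 4*(-147) = -588)
z(C, R) = -7*R
(b + z(w, ((-4 - 2) - 2) + 1))/(-113 + 123) = (-588 - 7*(((-4 - 2) - 2) + 1))/(-113 + 123) = (-588 - 7*((-6 - 2) + 1))/10 = (-588 - 7*(-8 + 1))*(1/10) = (-588 - 7*(-7))*(1/10) = (-588 + 49)*(1/10) = -539*1/10 = -539/10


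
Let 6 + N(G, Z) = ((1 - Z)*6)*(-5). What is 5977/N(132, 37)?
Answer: 5977/1074 ≈ 5.5652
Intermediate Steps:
N(G, Z) = -36 + 30*Z (N(G, Z) = -6 + ((1 - Z)*6)*(-5) = -6 + (6 - 6*Z)*(-5) = -6 + (-30 + 30*Z) = -36 + 30*Z)
5977/N(132, 37) = 5977/(-36 + 30*37) = 5977/(-36 + 1110) = 5977/1074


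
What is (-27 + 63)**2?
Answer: 1296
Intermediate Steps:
(-27 + 63)**2 = 36**2 = 1296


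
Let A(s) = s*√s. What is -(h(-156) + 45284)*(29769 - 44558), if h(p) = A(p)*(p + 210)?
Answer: 669705076 - 249165072*I*√39 ≈ 6.6971e+8 - 1.556e+9*I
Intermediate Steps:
A(s) = s^(3/2)
h(p) = p^(3/2)*(210 + p) (h(p) = p^(3/2)*(p + 210) = p^(3/2)*(210 + p))
-(h(-156) + 45284)*(29769 - 44558) = -((-156)^(3/2)*(210 - 156) + 45284)*(29769 - 44558) = -(-312*I*√39*54 + 45284)*(-14789) = -(-16848*I*√39 + 45284)*(-14789) = -(45284 - 16848*I*√39)*(-14789) = -(-669705076 + 249165072*I*√39) = 669705076 - 249165072*I*√39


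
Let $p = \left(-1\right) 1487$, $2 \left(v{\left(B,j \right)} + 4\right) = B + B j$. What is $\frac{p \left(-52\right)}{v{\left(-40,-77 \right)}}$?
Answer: $\frac{19331}{379} \approx 51.005$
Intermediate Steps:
$v{\left(B,j \right)} = -4 + \frac{B}{2} + \frac{B j}{2}$ ($v{\left(B,j \right)} = -4 + \frac{B + B j}{2} = -4 + \left(\frac{B}{2} + \frac{B j}{2}\right) = -4 + \frac{B}{2} + \frac{B j}{2}$)
$p = -1487$
$\frac{p \left(-52\right)}{v{\left(-40,-77 \right)}} = \frac{\left(-1487\right) \left(-52\right)}{-4 + \frac{1}{2} \left(-40\right) + \frac{1}{2} \left(-40\right) \left(-77\right)} = \frac{77324}{-4 - 20 + 1540} = \frac{77324}{1516} = 77324 \cdot \frac{1}{1516} = \frac{19331}{379}$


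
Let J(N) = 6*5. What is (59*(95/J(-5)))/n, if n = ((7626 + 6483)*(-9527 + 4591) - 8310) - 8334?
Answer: -1121/417952008 ≈ -2.6821e-6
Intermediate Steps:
J(N) = 30
n = -69658668 (n = (14109*(-4936) - 8310) - 8334 = (-69642024 - 8310) - 8334 = -69650334 - 8334 = -69658668)
(59*(95/J(-5)))/n = (59*(95/30))/(-69658668) = (59*(95*(1/30)))*(-1/69658668) = (59*(19/6))*(-1/69658668) = (1121/6)*(-1/69658668) = -1121/417952008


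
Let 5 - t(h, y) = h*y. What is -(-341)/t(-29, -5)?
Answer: -341/140 ≈ -2.4357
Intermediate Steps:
t(h, y) = 5 - h*y
-(-341)/t(-29, -5) = -(-341)/(5 - 1*(-29)*(-5)) = -(-341)/(5 - 145) = -(-341)/(-140) = -(-341)*(-1)/140 = -1*341/140 = -341/140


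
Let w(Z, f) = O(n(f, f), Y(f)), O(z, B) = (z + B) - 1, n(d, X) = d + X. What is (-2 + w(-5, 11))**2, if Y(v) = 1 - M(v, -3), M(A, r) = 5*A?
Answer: 1225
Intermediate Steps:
Y(v) = 1 - 5*v
n(d, X) = X + d
O(z, B) = -1 + B + z (O(z, B) = (B + z) - 1 = -1 + B + z)
w(Z, f) = -3*f (w(Z, f) = -1 + (1 - 5*f) + (f + f) = -1 + (1 - 5*f) + 2*f = -3*f)
(-2 + w(-5, 11))**2 = (-2 - 3*11)**2 = (-2 - 33)**2 = (-35)**2 = 1225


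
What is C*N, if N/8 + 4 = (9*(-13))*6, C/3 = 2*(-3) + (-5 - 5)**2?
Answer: -1592736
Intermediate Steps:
C = 282 (C = 3*(2*(-3) + (-5 - 5)**2) = 3*(-6 + (-10)**2) = 3*(-6 + 100) = 3*94 = 282)
N = -5648 (N = -32 + 8*((9*(-13))*6) = -32 + 8*(-117*6) = -32 + 8*(-702) = -32 - 5616 = -5648)
C*N = 282*(-5648) = -1592736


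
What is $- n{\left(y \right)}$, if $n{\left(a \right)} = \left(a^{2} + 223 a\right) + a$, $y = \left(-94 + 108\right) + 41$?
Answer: $-15345$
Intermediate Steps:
$y = 55$ ($y = 14 + 41 = 55$)
$n{\left(a \right)} = a^{2} + 224 a$
$- n{\left(y \right)} = - 55 \left(224 + 55\right) = - 55 \cdot 279 = \left(-1\right) 15345 = -15345$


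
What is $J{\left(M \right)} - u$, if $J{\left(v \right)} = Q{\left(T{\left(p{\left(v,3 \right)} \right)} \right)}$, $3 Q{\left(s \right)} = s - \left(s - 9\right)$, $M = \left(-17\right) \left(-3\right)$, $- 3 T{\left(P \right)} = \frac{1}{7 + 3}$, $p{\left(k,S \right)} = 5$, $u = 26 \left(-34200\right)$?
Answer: $889203$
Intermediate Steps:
$u = -889200$
$T{\left(P \right)} = - \frac{1}{30}$ ($T{\left(P \right)} = - \frac{1}{3 \left(7 + 3\right)} = - \frac{1}{3 \cdot 10} = \left(- \frac{1}{3}\right) \frac{1}{10} = - \frac{1}{30}$)
$M = 51$
$Q{\left(s \right)} = 3$ ($Q{\left(s \right)} = \frac{s - \left(s - 9\right)}{3} = \frac{s - \left(-9 + s\right)}{3} = \frac{1}{3} \cdot 9 = 3$)
$J{\left(v \right)} = 3$
$J{\left(M \right)} - u = 3 - -889200 = 3 + 889200 = 889203$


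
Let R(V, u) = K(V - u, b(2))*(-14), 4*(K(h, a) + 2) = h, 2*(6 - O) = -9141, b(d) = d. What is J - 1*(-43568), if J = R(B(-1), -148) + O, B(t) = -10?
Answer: 95379/2 ≈ 47690.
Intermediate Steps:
O = 9153/2 (O = 6 - ½*(-9141) = 6 + 9141/2 = 9153/2 ≈ 4576.5)
K(h, a) = -2 + h/4
R(V, u) = 28 - 7*V/2 + 7*u/2 (R(V, u) = (-2 + (V - u)/4)*(-14) = (-2 + (-u/4 + V/4))*(-14) = (-2 - u/4 + V/4)*(-14) = 28 - 7*V/2 + 7*u/2)
J = 8243/2 (J = (28 - 7/2*(-10) + (7/2)*(-148)) + 9153/2 = (28 + 35 - 518) + 9153/2 = -455 + 9153/2 = 8243/2 ≈ 4121.5)
J - 1*(-43568) = 8243/2 - 1*(-43568) = 8243/2 + 43568 = 95379/2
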